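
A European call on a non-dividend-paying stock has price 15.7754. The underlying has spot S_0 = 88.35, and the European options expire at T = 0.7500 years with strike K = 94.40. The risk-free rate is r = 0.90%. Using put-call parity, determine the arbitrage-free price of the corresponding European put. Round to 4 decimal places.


Put-call parity: C - P = S_0 * exp(-qT) - K * exp(-rT).
S_0 * exp(-qT) = 88.3500 * 1.00000000 = 88.35000000
K * exp(-rT) = 94.4000 * 0.99327273 = 93.76494572
P = C - S*exp(-qT) + K*exp(-rT)
P = 15.7754 - 88.35000000 + 93.76494572 = 21.1903

Answer: Put price = 21.1903


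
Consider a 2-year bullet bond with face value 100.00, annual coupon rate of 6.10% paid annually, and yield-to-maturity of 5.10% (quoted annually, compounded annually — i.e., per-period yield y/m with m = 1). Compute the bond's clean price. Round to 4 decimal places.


Coupon per period c = face * coupon_rate / m = 6.100000
Periods per year m = 1; per-period yield y/m = 0.051000
Number of cashflows N = 2
Cashflows (t years, CF_t, discount factor 1/(1+y/m)^(m*t), PV):
  t = 1.0000: CF_t = 6.100000, DF = 0.951475, PV = 5.803996
  t = 2.0000: CF_t = 106.100000, DF = 0.905304, PV = 96.052783
Price P = sum_t PV_t = 101.856779

Answer: Price = 101.8568


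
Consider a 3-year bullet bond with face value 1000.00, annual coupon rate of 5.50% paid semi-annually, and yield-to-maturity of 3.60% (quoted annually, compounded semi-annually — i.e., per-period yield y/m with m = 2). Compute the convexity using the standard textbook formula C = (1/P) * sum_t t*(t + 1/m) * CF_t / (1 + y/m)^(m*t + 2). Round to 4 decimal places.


Coupon per period c = face * coupon_rate / m = 27.500000
Periods per year m = 2; per-period yield y/m = 0.018000
Number of cashflows N = 6
Cashflows (t years, CF_t, discount factor 1/(1+y/m)^(m*t), PV):
  t = 0.5000: CF_t = 27.500000, DF = 0.982318, PV = 27.013752
  t = 1.0000: CF_t = 27.500000, DF = 0.964949, PV = 26.536103
  t = 1.5000: CF_t = 27.500000, DF = 0.947887, PV = 26.066898
  t = 2.0000: CF_t = 27.500000, DF = 0.931127, PV = 25.605991
  t = 2.5000: CF_t = 27.500000, DF = 0.914663, PV = 25.153232
  t = 3.0000: CF_t = 1027.500000, DF = 0.898490, PV = 923.198654
Price P = sum_t PV_t = 1053.574630
Convexity numerator sum_t t*(t + 1/m) * CF_t / (1+y/m)^(m*t + 2):
  t = 0.5000: term = 13.033449
  t = 1.0000: term = 38.408986
  t = 1.5000: term = 75.459697
  t = 2.0000: term = 123.542399
  t = 2.5000: term = 182.036934
  t = 3.0000: term = 9353.817788
Convexity = (1/P) * sum = 9786.299253 / 1053.574630 = 9.288663

Answer: Convexity = 9.2887


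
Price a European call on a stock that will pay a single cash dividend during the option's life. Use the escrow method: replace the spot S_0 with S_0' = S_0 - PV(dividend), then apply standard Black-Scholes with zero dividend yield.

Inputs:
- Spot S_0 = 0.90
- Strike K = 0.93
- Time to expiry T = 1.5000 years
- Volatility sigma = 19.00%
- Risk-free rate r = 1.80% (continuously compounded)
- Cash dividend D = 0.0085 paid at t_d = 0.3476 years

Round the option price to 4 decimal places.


PV(D) = D * exp(-r * t_d) = 0.0085 * 0.99376273 = 0.00844698
S_0' = S_0 - PV(D) = 0.9000 - 0.00844698 = 0.89155302
d1 = (ln(S_0'/K) + (r + sigma^2/2)*T) / (sigma*sqrt(T)) = 0.05094646
d2 = d1 - sigma*sqrt(T) = -0.18175507
exp(-rT) = 0.97336124
N(d1) = 0.52031591; N(d2) = 0.42788747
C = S_0' * N(d1) - K * exp(-rT) * N(d2) = 0.89155302 * 0.52031591 - 0.9300 * 0.97336124 * 0.42788747 = 0.0766

Answer: Price = 0.0766


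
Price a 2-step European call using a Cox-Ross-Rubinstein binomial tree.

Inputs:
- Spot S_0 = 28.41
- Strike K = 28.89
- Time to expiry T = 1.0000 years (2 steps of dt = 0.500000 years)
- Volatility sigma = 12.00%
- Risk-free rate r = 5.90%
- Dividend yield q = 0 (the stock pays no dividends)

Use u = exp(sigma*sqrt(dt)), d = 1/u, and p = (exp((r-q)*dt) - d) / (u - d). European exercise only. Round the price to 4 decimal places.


Answer: Price = V(0,0) = 1.9311

Derivation:
dt = T/N = 0.500000
u = exp(sigma*sqrt(dt)) = 1.088557; d = 1/u = 0.918647
p = (exp((r-q)*dt) - d) / (u - d) = 0.655008
Discount per step: exp(-r*dt) = 0.970931
Stock lattice S(k, i) with i counting down-moves:
  k=0: S(0,0) = 28.4100
  k=1: S(1,0) = 30.9259; S(1,1) = 26.0988
  k=2: S(2,0) = 33.6646; S(2,1) = 28.4100; S(2,2) = 23.9756
Terminal payoffs V(N, i) = max(S_T - K, 0):
  V(2,0) = 4.774599; V(2,1) = 0.000000; V(2,2) = 0.000000
Backward induction: V(k, i) = exp(-r*dt) * [p * V(k+1, i) + (1-p) * V(k+1, i+1)].
  V(1,0) = exp(-r*dt) * [p*4.774599 + (1-p)*0.000000] = 3.036489
  V(1,1) = exp(-r*dt) * [p*0.000000 + (1-p)*0.000000] = 0.000000
  V(0,0) = exp(-r*dt) * [p*3.036489 + (1-p)*0.000000] = 1.931108


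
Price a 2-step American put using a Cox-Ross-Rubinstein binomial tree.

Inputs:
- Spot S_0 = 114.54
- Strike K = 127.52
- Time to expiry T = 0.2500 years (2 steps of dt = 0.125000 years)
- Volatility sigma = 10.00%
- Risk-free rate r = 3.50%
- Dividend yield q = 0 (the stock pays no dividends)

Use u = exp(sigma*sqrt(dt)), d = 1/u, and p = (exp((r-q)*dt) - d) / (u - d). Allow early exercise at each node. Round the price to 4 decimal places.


dt = T/N = 0.125000
u = exp(sigma*sqrt(dt)) = 1.035988; d = 1/u = 0.965262
p = (exp((r-q)*dt) - d) / (u - d) = 0.553157
Discount per step: exp(-r*dt) = 0.995635
Stock lattice S(k, i) with i counting down-moves:
  k=0: S(0,0) = 114.5400
  k=1: S(1,0) = 118.6620; S(1,1) = 110.5612
  k=2: S(2,0) = 122.9324; S(2,1) = 114.5400; S(2,2) = 106.7205
Terminal payoffs V(N, i) = max(K - S_T, 0):
  V(2,0) = 4.587579; V(2,1) = 12.980000; V(2,2) = 20.799483
Backward induction: V(k, i) = exp(-r*dt) * [p * V(k+1, i) + (1-p) * V(k+1, i+1)]; then take max(V_cont, immediate exercise) for American.
  V(1,0) = exp(-r*dt) * [p*4.587579 + (1-p)*12.980000] = 8.301279; exercise = 8.857961; V(1,0) = max -> 8.857961
  V(1,1) = exp(-r*dt) * [p*12.980000 + (1-p)*20.799483] = 16.402168; exercise = 16.958849; V(1,1) = max -> 16.958849
  V(0,0) = exp(-r*dt) * [p*8.857961 + (1-p)*16.958849] = 12.423319; exercise = 12.980000; V(0,0) = max -> 12.980000

Answer: Price = V(0,0) = 12.9800


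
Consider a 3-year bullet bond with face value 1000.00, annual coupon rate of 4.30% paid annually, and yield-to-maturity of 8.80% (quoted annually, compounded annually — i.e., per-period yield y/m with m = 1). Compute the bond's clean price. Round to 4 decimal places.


Coupon per period c = face * coupon_rate / m = 43.000000
Periods per year m = 1; per-period yield y/m = 0.088000
Number of cashflows N = 3
Cashflows (t years, CF_t, discount factor 1/(1+y/m)^(m*t), PV):
  t = 1.0000: CF_t = 43.000000, DF = 0.919118, PV = 39.522059
  t = 2.0000: CF_t = 43.000000, DF = 0.844777, PV = 36.325422
  t = 3.0000: CF_t = 1043.000000, DF = 0.776450, PV = 809.837014
Price P = sum_t PV_t = 885.684494

Answer: Price = 885.6845


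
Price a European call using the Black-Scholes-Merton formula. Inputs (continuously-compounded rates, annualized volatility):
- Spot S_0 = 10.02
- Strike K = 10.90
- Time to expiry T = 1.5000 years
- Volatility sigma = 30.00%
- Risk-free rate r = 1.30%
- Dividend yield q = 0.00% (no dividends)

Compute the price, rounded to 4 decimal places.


d1 = (ln(S/K) + (r - q + 0.5*sigma^2) * T) / (sigma * sqrt(T)) = 0.00767590
d2 = d1 - sigma * sqrt(T) = -0.35974756
exp(-rT) = 0.98068890; exp(-qT) = 1.00000000
C = S_0 * exp(-qT) * N(d1) - K * exp(-rT) * N(d2)
N(d1) = 0.50306221; N(d2) = 0.35951796
C = 10.0200 * 1.00000000 * 0.50306221 - 10.9000 * 0.98068890 * 0.35951796 = 1.1976

Answer: Price = 1.1976


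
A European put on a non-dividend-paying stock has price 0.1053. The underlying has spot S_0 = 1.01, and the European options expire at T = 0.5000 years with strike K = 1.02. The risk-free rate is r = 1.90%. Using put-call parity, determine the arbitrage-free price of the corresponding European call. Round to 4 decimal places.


Put-call parity: C - P = S_0 * exp(-qT) - K * exp(-rT).
S_0 * exp(-qT) = 1.0100 * 1.00000000 = 1.01000000
K * exp(-rT) = 1.0200 * 0.99054498 = 1.01035588
C = P + S*exp(-qT) - K*exp(-rT)
C = 0.1053 + 1.01000000 - 1.01035588 = 0.1049

Answer: Call price = 0.1049


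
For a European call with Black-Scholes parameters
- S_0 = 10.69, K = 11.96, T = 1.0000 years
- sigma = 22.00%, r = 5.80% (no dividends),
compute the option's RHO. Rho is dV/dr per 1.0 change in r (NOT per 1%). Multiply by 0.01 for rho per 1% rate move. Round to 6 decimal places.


Answer: Rho = 4.070695

Derivation:
d1 = -0.1366319249; d2 = -0.3566319249
phi(d1) = 0.3952358219; exp(-qT) = 1.0000000000; exp(-rT) = 0.9436499474
N(d2) = 0.3606836872
Rho = K*T*exp(-rT)*N(d2) = 11.9600 * 1.0000 * 0.9436499474 * 0.3606836872 = 4.070695


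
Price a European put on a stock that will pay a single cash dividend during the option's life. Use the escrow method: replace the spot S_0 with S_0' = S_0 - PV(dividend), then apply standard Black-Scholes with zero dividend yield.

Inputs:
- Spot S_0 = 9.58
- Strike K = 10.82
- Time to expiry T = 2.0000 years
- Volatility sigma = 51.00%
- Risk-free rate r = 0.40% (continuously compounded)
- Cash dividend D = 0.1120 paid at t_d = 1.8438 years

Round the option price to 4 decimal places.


Answer: Price = 3.5182

Derivation:
PV(D) = D * exp(-r * t_d) = 0.1120 * 0.99265193 = 0.11117702
S_0' = S_0 - PV(D) = 9.5800 - 0.11117702 = 9.46882298
d1 = (ln(S_0'/K) + (r + sigma^2/2)*T) / (sigma*sqrt(T)) = 0.18677094
d2 = d1 - sigma*sqrt(T) = -0.53447798
exp(-rT) = 0.99203191
N(-d1) = 0.42592012; N(-d2) = 0.70349456
P = K * exp(-rT) * N(-d2) - S_0' * N(-d1) = 10.8200 * 0.99203191 * 0.70349456 - 9.46882298 * 0.42592012 = 3.5182


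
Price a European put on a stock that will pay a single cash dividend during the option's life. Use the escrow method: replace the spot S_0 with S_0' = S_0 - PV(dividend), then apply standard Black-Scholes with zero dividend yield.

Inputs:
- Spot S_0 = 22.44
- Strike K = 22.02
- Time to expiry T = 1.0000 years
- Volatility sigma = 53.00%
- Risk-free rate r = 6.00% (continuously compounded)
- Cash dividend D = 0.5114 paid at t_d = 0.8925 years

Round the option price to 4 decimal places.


PV(D) = D * exp(-r * t_d) = 0.5114 * 0.94785855 = 0.48473486
S_0' = S_0 - PV(D) = 22.4400 - 0.48473486 = 21.95526514
d1 = (ln(S_0'/K) + (r + sigma^2/2)*T) / (sigma*sqrt(T)) = 0.37265255
d2 = d1 - sigma*sqrt(T) = -0.15734745
exp(-rT) = 0.94176453
N(-d1) = 0.35470353; N(-d2) = 0.56251449
P = K * exp(-rT) * N(-d2) - S_0' * N(-d1) = 22.0200 * 0.94176453 * 0.56251449 - 21.95526514 * 0.35470353 = 3.8776

Answer: Price = 3.8776


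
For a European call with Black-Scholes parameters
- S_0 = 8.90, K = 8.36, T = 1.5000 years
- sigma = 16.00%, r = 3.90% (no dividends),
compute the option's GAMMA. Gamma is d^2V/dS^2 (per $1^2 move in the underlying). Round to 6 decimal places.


Answer: Gamma = 0.177033

Derivation:
d1 = 0.7159289504; d2 = 0.5199697710
phi(d1) = 0.3087523857; exp(-qT) = 1.0000000000; exp(-rT) = 0.9431782404
Gamma = exp(-qT) * phi(d1) / (S * sigma * sqrt(T)) = 1.0000000000 * 0.3087523857 / (8.9000 * 0.1600 * 1.2247448714) = 0.177033


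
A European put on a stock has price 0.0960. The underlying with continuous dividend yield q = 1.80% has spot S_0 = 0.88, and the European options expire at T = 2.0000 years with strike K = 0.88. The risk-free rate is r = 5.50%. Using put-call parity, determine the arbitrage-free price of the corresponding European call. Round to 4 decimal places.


Answer: Call price = 0.1565

Derivation:
Put-call parity: C - P = S_0 * exp(-qT) - K * exp(-rT).
S_0 * exp(-qT) = 0.8800 * 0.96464029 = 0.84888346
K * exp(-rT) = 0.8800 * 0.89583414 = 0.78833404
C = P + S*exp(-qT) - K*exp(-rT)
C = 0.0960 + 0.84888346 - 0.78833404 = 0.1565


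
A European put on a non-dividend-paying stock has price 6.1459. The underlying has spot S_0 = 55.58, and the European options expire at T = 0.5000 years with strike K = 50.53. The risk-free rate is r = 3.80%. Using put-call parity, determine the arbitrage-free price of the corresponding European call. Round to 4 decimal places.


Answer: Call price = 12.1469

Derivation:
Put-call parity: C - P = S_0 * exp(-qT) - K * exp(-rT).
S_0 * exp(-qT) = 55.5800 * 1.00000000 = 55.58000000
K * exp(-rT) = 50.5300 * 0.98117936 = 49.57899317
C = P + S*exp(-qT) - K*exp(-rT)
C = 6.1459 + 55.58000000 - 49.57899317 = 12.1469


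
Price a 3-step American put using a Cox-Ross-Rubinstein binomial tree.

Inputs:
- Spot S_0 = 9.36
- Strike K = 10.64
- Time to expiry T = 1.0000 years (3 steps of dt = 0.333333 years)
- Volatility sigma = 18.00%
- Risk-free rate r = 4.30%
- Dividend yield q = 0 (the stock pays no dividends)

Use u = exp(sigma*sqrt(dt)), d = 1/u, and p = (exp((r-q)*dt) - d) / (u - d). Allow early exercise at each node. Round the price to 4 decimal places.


Answer: Price = V(0,0) = 1.3336

Derivation:
dt = T/N = 0.333333
u = exp(sigma*sqrt(dt)) = 1.109515; d = 1/u = 0.901295
p = (exp((r-q)*dt) - d) / (u - d) = 0.543376
Discount per step: exp(-r*dt) = 0.985769
Stock lattice S(k, i) with i counting down-moves:
  k=0: S(0,0) = 9.3600
  k=1: S(1,0) = 10.3851; S(1,1) = 8.4361
  k=2: S(2,0) = 11.5224; S(2,1) = 9.3600; S(2,2) = 7.6034
  k=3: S(3,0) = 12.7843; S(3,1) = 10.3851; S(3,2) = 8.4361; S(3,3) = 6.8529
Terminal payoffs V(N, i) = max(K - S_T, 0):
  V(3,0) = 0.000000; V(3,1) = 0.254939; V(3,2) = 2.203882; V(3,3) = 3.787071
Backward induction: V(k, i) = exp(-r*dt) * [p * V(k+1, i) + (1-p) * V(k+1, i+1)]; then take max(V_cont, immediate exercise) for American.
  V(2,0) = exp(-r*dt) * [p*0.000000 + (1-p)*0.254939] = 0.114755; exercise = 0.000000; V(2,0) = max -> 0.114755
  V(2,1) = exp(-r*dt) * [p*0.254939 + (1-p)*2.203882] = 1.128581; exercise = 1.280000; V(2,1) = max -> 1.280000
  V(2,2) = exp(-r*dt) * [p*2.203882 + (1-p)*3.787071] = 2.885153; exercise = 3.036572; V(2,2) = max -> 3.036572
  V(1,0) = exp(-r*dt) * [p*0.114755 + (1-p)*1.280000] = 0.637629; exercise = 0.254939; V(1,0) = max -> 0.637629
  V(1,1) = exp(-r*dt) * [p*1.280000 + (1-p)*3.036572] = 2.052463; exercise = 2.203882; V(1,1) = max -> 2.203882
  V(0,0) = exp(-r*dt) * [p*0.637629 + (1-p)*2.203882] = 1.333566; exercise = 1.280000; V(0,0) = max -> 1.333566


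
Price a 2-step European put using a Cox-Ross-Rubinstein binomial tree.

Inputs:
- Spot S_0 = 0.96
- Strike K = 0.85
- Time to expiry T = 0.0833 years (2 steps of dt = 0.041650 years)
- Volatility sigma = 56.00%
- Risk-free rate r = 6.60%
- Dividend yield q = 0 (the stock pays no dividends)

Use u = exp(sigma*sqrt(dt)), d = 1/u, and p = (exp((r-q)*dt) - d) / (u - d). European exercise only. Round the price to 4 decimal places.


dt = T/N = 0.041650
u = exp(sigma*sqrt(dt)) = 1.121073; d = 1/u = 0.892002
p = (exp((r-q)*dt) - d) / (u - d) = 0.483476
Discount per step: exp(-r*dt) = 0.997255
Stock lattice S(k, i) with i counting down-moves:
  k=0: S(0,0) = 0.9600
  k=1: S(1,0) = 1.0762; S(1,1) = 0.8563
  k=2: S(2,0) = 1.2065; S(2,1) = 0.9600; S(2,2) = 0.7638
Terminal payoffs V(N, i) = max(K - S_T, 0):
  V(2,0) = 0.000000; V(2,1) = 0.000000; V(2,2) = 0.086159
Backward induction: V(k, i) = exp(-r*dt) * [p * V(k+1, i) + (1-p) * V(k+1, i+1)].
  V(1,0) = exp(-r*dt) * [p*0.000000 + (1-p)*0.000000] = 0.000000
  V(1,1) = exp(-r*dt) * [p*0.000000 + (1-p)*0.086159] = 0.044381
  V(0,0) = exp(-r*dt) * [p*0.000000 + (1-p)*0.044381] = 0.022861

Answer: Price = V(0,0) = 0.0229


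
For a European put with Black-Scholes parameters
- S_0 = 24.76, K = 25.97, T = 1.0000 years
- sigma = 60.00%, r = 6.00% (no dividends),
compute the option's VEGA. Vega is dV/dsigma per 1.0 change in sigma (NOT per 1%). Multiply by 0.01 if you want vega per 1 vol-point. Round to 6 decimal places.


Answer: Vega = 9.383356

Derivation:
d1 = 0.3204790369; d2 = -0.2795209631
phi(d1) = 0.3789723848; exp(-qT) = 1.0000000000; exp(-rT) = 0.9417645336
Vega = S * exp(-qT) * phi(d1) * sqrt(T) = 24.7600 * 1.0000000000 * 0.3789723848 * 1.0000000000 = 9.383356


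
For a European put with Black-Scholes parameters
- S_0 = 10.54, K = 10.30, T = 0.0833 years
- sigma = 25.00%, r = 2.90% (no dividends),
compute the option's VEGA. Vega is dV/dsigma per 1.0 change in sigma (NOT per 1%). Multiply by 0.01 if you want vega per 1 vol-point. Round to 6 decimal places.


Answer: Vega = 1.125254

Derivation:
d1 = 0.3887842310; d2 = 0.3166298826
phi(d1) = 0.3699027586; exp(-qT) = 1.0000000000; exp(-rT) = 0.9975872155
Vega = S * exp(-qT) * phi(d1) * sqrt(T) = 10.5400 * 1.0000000000 * 0.3699027586 * 0.2886173938 = 1.125254


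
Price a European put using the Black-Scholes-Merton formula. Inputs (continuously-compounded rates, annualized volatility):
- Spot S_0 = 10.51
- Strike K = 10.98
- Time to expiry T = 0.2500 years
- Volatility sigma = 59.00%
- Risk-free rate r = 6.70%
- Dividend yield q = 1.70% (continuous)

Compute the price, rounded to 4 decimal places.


Answer: Price = 1.4197

Derivation:
d1 = (ln(S/K) + (r - q + 0.5*sigma^2) * T) / (sigma * sqrt(T)) = 0.04157372
d2 = d1 - sigma * sqrt(T) = -0.25342628
exp(-rT) = 0.98338950; exp(-qT) = 0.99575902
P = K * exp(-rT) * N(-d2) - S_0 * exp(-qT) * N(-d1)
N(-d1) = 0.48341926; N(-d2) = 0.60003059
P = 10.9800 * 0.98338950 * 0.60003059 - 10.5100 * 0.99575902 * 0.48341926 = 1.4197


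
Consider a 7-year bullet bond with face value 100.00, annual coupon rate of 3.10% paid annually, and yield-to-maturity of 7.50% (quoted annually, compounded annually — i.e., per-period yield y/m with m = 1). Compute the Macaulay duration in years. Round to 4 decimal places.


Answer: Macaulay duration = 6.2961 years

Derivation:
Coupon per period c = face * coupon_rate / m = 3.100000
Periods per year m = 1; per-period yield y/m = 0.075000
Number of cashflows N = 7
Cashflows (t years, CF_t, discount factor 1/(1+y/m)^(m*t), PV):
  t = 1.0000: CF_t = 3.100000, DF = 0.930233, PV = 2.883721
  t = 2.0000: CF_t = 3.100000, DF = 0.865333, PV = 2.682531
  t = 3.0000: CF_t = 3.100000, DF = 0.804961, PV = 2.495378
  t = 4.0000: CF_t = 3.100000, DF = 0.748801, PV = 2.321282
  t = 5.0000: CF_t = 3.100000, DF = 0.696559, PV = 2.159332
  t = 6.0000: CF_t = 3.100000, DF = 0.647962, PV = 2.008681
  t = 7.0000: CF_t = 103.100000, DF = 0.602755, PV = 62.144030
Price P = sum_t PV_t = 76.694954
Macaulay numerator sum_t t * PV_t:
  t * PV_t at t = 1.0000: 2.883721
  t * PV_t at t = 2.0000: 5.365062
  t * PV_t at t = 3.0000: 7.486133
  t * PV_t at t = 4.0000: 9.285127
  t * PV_t at t = 5.0000: 10.796659
  t * PV_t at t = 6.0000: 12.052084
  t * PV_t at t = 7.0000: 435.008212
Macaulay duration D = (sum_t t * PV_t) / P = 482.876998 / 76.694954 = 6.296073


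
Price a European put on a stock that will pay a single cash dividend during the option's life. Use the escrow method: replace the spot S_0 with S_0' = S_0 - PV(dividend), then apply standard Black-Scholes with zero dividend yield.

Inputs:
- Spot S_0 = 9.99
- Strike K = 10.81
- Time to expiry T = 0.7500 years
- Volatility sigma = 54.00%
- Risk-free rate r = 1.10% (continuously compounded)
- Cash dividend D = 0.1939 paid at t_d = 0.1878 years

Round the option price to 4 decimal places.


PV(D) = D * exp(-r * t_d) = 0.1939 * 0.99793633 = 0.19349985
S_0' = S_0 - PV(D) = 9.9900 - 0.19349985 = 9.79650015
d1 = (ln(S_0'/K) + (r + sigma^2/2)*T) / (sigma*sqrt(T)) = 0.04095672
d2 = d1 - sigma*sqrt(T) = -0.42669700
exp(-rT) = 0.99178394
N(-d1) = 0.48366520; N(-d2) = 0.66519998
P = K * exp(-rT) * N(-d2) - S_0' * N(-d1) = 10.8100 * 0.99178394 * 0.66519998 - 9.79650015 * 0.48366520 = 2.3935

Answer: Price = 2.3935


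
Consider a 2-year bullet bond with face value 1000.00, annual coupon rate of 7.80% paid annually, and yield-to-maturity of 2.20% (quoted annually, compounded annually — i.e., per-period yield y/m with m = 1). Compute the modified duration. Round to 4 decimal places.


Answer: Modified duration = 1.8896

Derivation:
Coupon per period c = face * coupon_rate / m = 78.000000
Periods per year m = 1; per-period yield y/m = 0.022000
Number of cashflows N = 2
Cashflows (t years, CF_t, discount factor 1/(1+y/m)^(m*t), PV):
  t = 1.0000: CF_t = 78.000000, DF = 0.978474, PV = 76.320939
  t = 2.0000: CF_t = 1078.000000, DF = 0.957411, PV = 1032.088572
Price P = sum_t PV_t = 1108.409511
First compute Macaulay numerator sum_t t * PV_t:
  t * PV_t at t = 1.0000: 76.320939
  t * PV_t at t = 2.0000: 2064.177144
Macaulay duration D = 2140.498083 / 1108.409511 = 1.931144
Modified duration = D / (1 + y/m) = 1.931144 / (1 + 0.022000) = 1.889573


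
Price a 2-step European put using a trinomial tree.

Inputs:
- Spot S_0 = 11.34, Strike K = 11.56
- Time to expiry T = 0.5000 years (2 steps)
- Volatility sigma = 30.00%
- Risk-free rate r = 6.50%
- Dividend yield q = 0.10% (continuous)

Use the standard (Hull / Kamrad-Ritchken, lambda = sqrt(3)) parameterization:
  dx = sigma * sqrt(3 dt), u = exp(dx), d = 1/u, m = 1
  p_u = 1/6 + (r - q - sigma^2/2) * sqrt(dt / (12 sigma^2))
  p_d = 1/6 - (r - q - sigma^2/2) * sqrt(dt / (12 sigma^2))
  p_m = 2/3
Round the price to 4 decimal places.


dt = T/N = 0.250000; dx = sigma*sqrt(3*dt) = 0.259808
u = exp(dx) = 1.296681; d = 1/u = 0.771200
p_u = 0.175808, p_m = 0.666667, p_d = 0.157525
Discount per step: exp(-r*dt) = 0.983881
Stock lattice S(k, j) with j the centered position index:
  k=0: S(0,+0) = 11.3400
  k=1: S(1,-1) = 8.7454; S(1,+0) = 11.3400; S(1,+1) = 14.7044
  k=2: S(2,-2) = 6.7445; S(2,-1) = 8.7454; S(2,+0) = 11.3400; S(2,+1) = 14.7044; S(2,+2) = 19.0669
Terminal payoffs V(N, j) = max(K - S_T, 0):
  V(2,-2) = 4.815543; V(2,-1) = 2.814593; V(2,+0) = 0.220000; V(2,+1) = 0.000000; V(2,+2) = 0.000000
Backward induction: V(k, j) = exp(-r*dt) * [p_u * V(k+1, j+1) + p_m * V(k+1, j) + p_d * V(k+1, j-1)]
  V(1,-1) = exp(-r*dt) * [p_u*0.220000 + p_m*2.814593 + p_d*4.815543] = 2.630547
  V(1,+0) = exp(-r*dt) * [p_u*0.000000 + p_m*0.220000 + p_d*2.814593] = 0.580526
  V(1,+1) = exp(-r*dt) * [p_u*0.000000 + p_m*0.000000 + p_d*0.220000] = 0.034097
  V(0,+0) = exp(-r*dt) * [p_u*0.034097 + p_m*0.580526 + p_d*2.630547] = 0.794375

Answer: Price = V(0,0) = 0.7944


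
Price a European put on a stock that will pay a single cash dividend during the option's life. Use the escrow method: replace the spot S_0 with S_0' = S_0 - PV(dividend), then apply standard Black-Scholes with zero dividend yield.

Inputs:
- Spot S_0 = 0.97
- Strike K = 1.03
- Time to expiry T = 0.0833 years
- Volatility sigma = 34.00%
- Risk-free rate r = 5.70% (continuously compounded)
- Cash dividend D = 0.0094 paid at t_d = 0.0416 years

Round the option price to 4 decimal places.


PV(D) = D * exp(-r * t_d) = 0.0094 * 0.99763161 = 0.00937774
S_0' = S_0 - PV(D) = 0.9700 - 0.00937774 = 0.96062226
d1 = (ln(S_0'/K) + (r + sigma^2/2)*T) / (sigma*sqrt(T)) = -0.61316650
d2 = d1 - sigma*sqrt(T) = -0.71129642
exp(-rT) = 0.99526315
N(-d1) = 0.73011687; N(-d2) = 0.76154971
P = K * exp(-rT) * N(-d2) - S_0' * N(-d1) = 1.0300 * 0.99526315 * 0.76154971 - 0.96062226 * 0.73011687 = 0.0793

Answer: Price = 0.0793


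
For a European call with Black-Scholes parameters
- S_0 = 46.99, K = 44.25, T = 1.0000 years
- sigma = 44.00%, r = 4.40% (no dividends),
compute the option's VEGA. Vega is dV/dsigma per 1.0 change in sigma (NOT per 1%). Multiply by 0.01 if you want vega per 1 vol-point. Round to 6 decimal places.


Answer: Vega = 16.890984

Derivation:
d1 = 0.4565441856; d2 = 0.0165441856
phi(d1) = 0.3594591171; exp(-qT) = 1.0000000000; exp(-rT) = 0.9569539575
Vega = S * exp(-qT) * phi(d1) * sqrt(T) = 46.9900 * 1.0000000000 * 0.3594591171 * 1.0000000000 = 16.890984


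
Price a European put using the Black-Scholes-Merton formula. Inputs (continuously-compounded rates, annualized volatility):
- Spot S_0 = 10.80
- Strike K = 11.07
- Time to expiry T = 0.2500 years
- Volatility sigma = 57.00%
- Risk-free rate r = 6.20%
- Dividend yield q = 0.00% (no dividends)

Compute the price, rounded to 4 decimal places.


d1 = (ln(S/K) + (r - q + 0.5*sigma^2) * T) / (sigma * sqrt(T)) = 0.11024522
d2 = d1 - sigma * sqrt(T) = -0.17475478
exp(-rT) = 0.98461951; exp(-qT) = 1.00000000
P = K * exp(-rT) * N(-d2) - S_0 * exp(-qT) * N(-d1)
N(-d1) = 0.45610745; N(-d2) = 0.56936384
P = 11.0700 * 0.98461951 * 0.56936384 - 10.8000 * 1.00000000 * 0.45610745 = 1.2800

Answer: Price = 1.2800


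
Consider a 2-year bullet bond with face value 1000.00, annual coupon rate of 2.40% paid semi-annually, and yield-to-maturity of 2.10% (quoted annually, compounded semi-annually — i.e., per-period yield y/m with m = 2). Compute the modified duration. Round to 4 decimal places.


Answer: Modified duration = 1.9444

Derivation:
Coupon per period c = face * coupon_rate / m = 12.000000
Periods per year m = 2; per-period yield y/m = 0.010500
Number of cashflows N = 4
Cashflows (t years, CF_t, discount factor 1/(1+y/m)^(m*t), PV):
  t = 0.5000: CF_t = 12.000000, DF = 0.989609, PV = 11.875309
  t = 1.0000: CF_t = 12.000000, DF = 0.979326, PV = 11.751914
  t = 1.5000: CF_t = 12.000000, DF = 0.969150, PV = 11.629801
  t = 2.0000: CF_t = 1012.000000, DF = 0.959080, PV = 970.588723
Price P = sum_t PV_t = 1005.845748
First compute Macaulay numerator sum_t t * PV_t:
  t * PV_t at t = 0.5000: 5.937655
  t * PV_t at t = 1.0000: 11.751914
  t * PV_t at t = 1.5000: 17.444702
  t * PV_t at t = 2.0000: 1941.177446
Macaulay duration D = 1976.311717 / 1005.845748 = 1.964826
Modified duration = D / (1 + y/m) = 1.964826 / (1 + 0.010500) = 1.944410


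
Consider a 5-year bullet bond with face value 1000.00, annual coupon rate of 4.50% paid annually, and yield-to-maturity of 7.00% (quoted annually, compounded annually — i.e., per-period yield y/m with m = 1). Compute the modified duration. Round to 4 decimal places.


Coupon per period c = face * coupon_rate / m = 45.000000
Periods per year m = 1; per-period yield y/m = 0.070000
Number of cashflows N = 5
Cashflows (t years, CF_t, discount factor 1/(1+y/m)^(m*t), PV):
  t = 1.0000: CF_t = 45.000000, DF = 0.934579, PV = 42.056075
  t = 2.0000: CF_t = 45.000000, DF = 0.873439, PV = 39.304743
  t = 3.0000: CF_t = 45.000000, DF = 0.816298, PV = 36.733404
  t = 4.0000: CF_t = 45.000000, DF = 0.762895, PV = 34.330285
  t = 5.0000: CF_t = 1045.000000, DF = 0.712986, PV = 745.070558
Price P = sum_t PV_t = 897.495064
First compute Macaulay numerator sum_t t * PV_t:
  t * PV_t at t = 1.0000: 42.056075
  t * PV_t at t = 2.0000: 78.609486
  t * PV_t at t = 3.0000: 110.200213
  t * PV_t at t = 4.0000: 137.321138
  t * PV_t at t = 5.0000: 3725.352788
Macaulay duration D = 4093.539700 / 897.495064 = 4.561072
Modified duration = D / (1 + y/m) = 4.561072 / (1 + 0.070000) = 4.262684

Answer: Modified duration = 4.2627


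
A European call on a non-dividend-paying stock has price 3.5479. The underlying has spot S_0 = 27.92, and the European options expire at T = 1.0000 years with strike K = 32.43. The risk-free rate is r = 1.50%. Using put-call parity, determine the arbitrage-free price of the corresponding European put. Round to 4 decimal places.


Answer: Put price = 7.5751

Derivation:
Put-call parity: C - P = S_0 * exp(-qT) - K * exp(-rT).
S_0 * exp(-qT) = 27.9200 * 1.00000000 = 27.92000000
K * exp(-rT) = 32.4300 * 0.98511194 = 31.94718020
P = C - S*exp(-qT) + K*exp(-rT)
P = 3.5479 - 27.92000000 + 31.94718020 = 7.5751


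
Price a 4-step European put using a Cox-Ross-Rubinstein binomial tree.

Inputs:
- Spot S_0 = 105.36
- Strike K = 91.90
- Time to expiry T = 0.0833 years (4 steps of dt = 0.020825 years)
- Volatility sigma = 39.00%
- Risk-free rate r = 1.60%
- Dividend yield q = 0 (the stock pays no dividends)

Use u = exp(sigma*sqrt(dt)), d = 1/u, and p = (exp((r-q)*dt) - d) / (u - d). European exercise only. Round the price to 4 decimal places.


Answer: Price = V(0,0) = 0.5301

Derivation:
dt = T/N = 0.020825
u = exp(sigma*sqrt(dt)) = 1.057894; d = 1/u = 0.945274
p = (exp((r-q)*dt) - d) / (u - d) = 0.488893
Discount per step: exp(-r*dt) = 0.999667
Stock lattice S(k, i) with i counting down-moves:
  k=0: S(0,0) = 105.3600
  k=1: S(1,0) = 111.4597; S(1,1) = 99.5941
  k=2: S(2,0) = 117.9126; S(2,1) = 105.3600; S(2,2) = 94.1437
  k=3: S(3,0) = 124.7391; S(3,1) = 111.4597; S(3,2) = 99.5941; S(3,3) = 88.9916
  k=4: S(4,0) = 131.9608; S(4,1) = 117.9126; S(4,2) = 105.3600; S(4,3) = 94.1437; S(4,4) = 84.1214
Terminal payoffs V(N, i) = max(K - S_T, 0):
  V(4,0) = 0.000000; V(4,1) = 0.000000; V(4,2) = 0.000000; V(4,3) = 0.000000; V(4,4) = 7.778558
Backward induction: V(k, i) = exp(-r*dt) * [p * V(k+1, i) + (1-p) * V(k+1, i+1)].
  V(3,0) = exp(-r*dt) * [p*0.000000 + (1-p)*0.000000] = 0.000000
  V(3,1) = exp(-r*dt) * [p*0.000000 + (1-p)*0.000000] = 0.000000
  V(3,2) = exp(-r*dt) * [p*0.000000 + (1-p)*0.000000] = 0.000000
  V(3,3) = exp(-r*dt) * [p*0.000000 + (1-p)*7.778558] = 3.974353
  V(2,0) = exp(-r*dt) * [p*0.000000 + (1-p)*0.000000] = 0.000000
  V(2,1) = exp(-r*dt) * [p*0.000000 + (1-p)*0.000000] = 0.000000
  V(2,2) = exp(-r*dt) * [p*0.000000 + (1-p)*3.974353] = 2.030644
  V(1,0) = exp(-r*dt) * [p*0.000000 + (1-p)*0.000000] = 0.000000
  V(1,1) = exp(-r*dt) * [p*0.000000 + (1-p)*2.030644] = 1.037531
  V(0,0) = exp(-r*dt) * [p*0.000000 + (1-p)*1.037531] = 0.530113


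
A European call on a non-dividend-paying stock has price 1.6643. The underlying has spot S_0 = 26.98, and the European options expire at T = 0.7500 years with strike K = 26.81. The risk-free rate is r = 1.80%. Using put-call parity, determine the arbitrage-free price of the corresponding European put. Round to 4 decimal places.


Put-call parity: C - P = S_0 * exp(-qT) - K * exp(-rT).
S_0 * exp(-qT) = 26.9800 * 1.00000000 = 26.98000000
K * exp(-rT) = 26.8100 * 0.98659072 = 26.45049710
P = C - S*exp(-qT) + K*exp(-rT)
P = 1.6643 - 26.98000000 + 26.45049710 = 1.1348

Answer: Put price = 1.1348


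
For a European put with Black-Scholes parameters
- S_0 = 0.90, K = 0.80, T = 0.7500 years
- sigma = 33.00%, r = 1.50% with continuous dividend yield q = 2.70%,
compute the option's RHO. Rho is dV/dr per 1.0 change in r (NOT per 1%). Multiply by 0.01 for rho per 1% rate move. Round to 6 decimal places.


Answer: Rho = -0.240898

Derivation:
d1 = 0.5235361002; d2 = 0.2377477170
phi(d1) = 0.3478501285; exp(-qT) = 0.9799536543; exp(-rT) = 0.9888130446
N(-d2) = 0.4060383859
Rho = -K*T*exp(-rT)*N(-d2) = -0.8000 * 0.7500 * 0.9888130446 * 0.4060383859 = -0.240898


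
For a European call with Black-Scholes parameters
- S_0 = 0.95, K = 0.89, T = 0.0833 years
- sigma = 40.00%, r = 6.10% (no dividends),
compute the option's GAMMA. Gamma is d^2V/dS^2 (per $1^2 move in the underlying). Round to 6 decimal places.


Answer: Gamma = 2.912332

Derivation:
d1 = 0.6668501581; d2 = 0.5514032005
phi(d1) = 0.3194089252; exp(-qT) = 1.0000000000; exp(-rT) = 0.9949315880
Gamma = exp(-qT) * phi(d1) / (S * sigma * sqrt(T)) = 1.0000000000 * 0.3194089252 / (0.9500 * 0.4000 * 0.2886173938) = 2.912332


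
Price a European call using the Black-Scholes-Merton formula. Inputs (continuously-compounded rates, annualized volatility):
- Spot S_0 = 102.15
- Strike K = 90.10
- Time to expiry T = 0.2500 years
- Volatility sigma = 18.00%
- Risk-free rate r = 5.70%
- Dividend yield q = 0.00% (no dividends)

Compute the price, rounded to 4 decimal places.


Answer: Price = 13.5471

Derivation:
d1 = (ln(S/K) + (r - q + 0.5*sigma^2) * T) / (sigma * sqrt(T)) = 1.59802396
d2 = d1 - sigma * sqrt(T) = 1.50802396
exp(-rT) = 0.98585105; exp(-qT) = 1.00000000
C = S_0 * exp(-qT) * N(d1) - K * exp(-rT) * N(d2)
N(d1) = 0.94498118; N(d2) = 0.93422580
C = 102.1500 * 1.00000000 * 0.94498118 - 90.1000 * 0.98585105 * 0.93422580 = 13.5471


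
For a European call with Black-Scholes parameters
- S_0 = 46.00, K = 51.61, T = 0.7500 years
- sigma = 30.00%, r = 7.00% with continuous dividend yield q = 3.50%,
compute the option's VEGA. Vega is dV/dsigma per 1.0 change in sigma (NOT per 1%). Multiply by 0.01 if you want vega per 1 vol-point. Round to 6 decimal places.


d1 = -0.2119801391; d2 = -0.4717877603
phi(d1) = 0.3900788726; exp(-qT) = 0.9740915363; exp(-rT) = 0.9488543211
Vega = S * exp(-qT) * phi(d1) * sqrt(T) = 46.0000 * 0.9740915363 * 0.3900788726 * 0.8660254038 = 15.137030

Answer: Vega = 15.137030


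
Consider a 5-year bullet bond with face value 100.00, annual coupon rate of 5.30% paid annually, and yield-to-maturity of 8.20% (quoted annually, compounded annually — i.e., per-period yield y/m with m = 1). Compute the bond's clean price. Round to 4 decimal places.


Answer: Price = 88.4819

Derivation:
Coupon per period c = face * coupon_rate / m = 5.300000
Periods per year m = 1; per-period yield y/m = 0.082000
Number of cashflows N = 5
Cashflows (t years, CF_t, discount factor 1/(1+y/m)^(m*t), PV):
  t = 1.0000: CF_t = 5.300000, DF = 0.924214, PV = 4.898336
  t = 2.0000: CF_t = 5.300000, DF = 0.854172, PV = 4.527113
  t = 3.0000: CF_t = 5.300000, DF = 0.789438, PV = 4.184023
  t = 4.0000: CF_t = 5.300000, DF = 0.729610, PV = 3.866935
  t = 5.0000: CF_t = 105.300000, DF = 0.674316, PV = 71.005513
Price P = sum_t PV_t = 88.481920


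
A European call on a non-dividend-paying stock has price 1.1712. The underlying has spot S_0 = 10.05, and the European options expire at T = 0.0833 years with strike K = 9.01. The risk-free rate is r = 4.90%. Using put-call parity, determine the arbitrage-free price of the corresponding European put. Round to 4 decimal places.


Answer: Put price = 0.0945

Derivation:
Put-call parity: C - P = S_0 * exp(-qT) - K * exp(-rT).
S_0 * exp(-qT) = 10.0500 * 1.00000000 = 10.05000000
K * exp(-rT) = 9.0100 * 0.99592662 = 8.97329884
P = C - S*exp(-qT) + K*exp(-rT)
P = 1.1712 - 10.05000000 + 8.97329884 = 0.0945


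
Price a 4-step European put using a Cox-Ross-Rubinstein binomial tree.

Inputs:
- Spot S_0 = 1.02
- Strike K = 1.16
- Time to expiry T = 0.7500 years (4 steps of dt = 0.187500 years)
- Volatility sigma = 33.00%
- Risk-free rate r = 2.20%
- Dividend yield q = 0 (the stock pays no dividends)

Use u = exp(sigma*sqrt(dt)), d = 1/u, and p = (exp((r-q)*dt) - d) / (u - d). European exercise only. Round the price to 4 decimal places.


dt = T/N = 0.187500
u = exp(sigma*sqrt(dt)) = 1.153608; d = 1/u = 0.866846
p = (exp((r-q)*dt) - d) / (u - d) = 0.478752
Discount per step: exp(-r*dt) = 0.995883
Stock lattice S(k, i) with i counting down-moves:
  k=0: S(0,0) = 1.0200
  k=1: S(1,0) = 1.1767; S(1,1) = 0.8842
  k=2: S(2,0) = 1.3574; S(2,1) = 1.0200; S(2,2) = 0.7665
  k=3: S(3,0) = 1.5659; S(3,1) = 1.1767; S(3,2) = 0.8842; S(3,3) = 0.6644
  k=4: S(4,0) = 1.8065; S(4,1) = 1.3574; S(4,2) = 1.0200; S(4,3) = 0.7665; S(4,4) = 0.5759
Terminal payoffs V(N, i) = max(K - S_T, 0):
  V(4,0) = 0.000000; V(4,1) = 0.000000; V(4,2) = 0.140000; V(4,3) = 0.393550; V(4,4) = 0.584073
Backward induction: V(k, i) = exp(-r*dt) * [p * V(k+1, i) + (1-p) * V(k+1, i+1)].
  V(3,0) = exp(-r*dt) * [p*0.000000 + (1-p)*0.000000] = 0.000000
  V(3,1) = exp(-r*dt) * [p*0.000000 + (1-p)*0.140000] = 0.072674
  V(3,2) = exp(-r*dt) * [p*0.140000 + (1-p)*0.393550] = 0.271042
  V(3,3) = exp(-r*dt) * [p*0.393550 + (1-p)*0.584073] = 0.490831
  V(2,0) = exp(-r*dt) * [p*0.000000 + (1-p)*0.072674] = 0.037725
  V(2,1) = exp(-r*dt) * [p*0.072674 + (1-p)*0.271042] = 0.175348
  V(2,2) = exp(-r*dt) * [p*0.271042 + (1-p)*0.490831] = 0.384019
  V(1,0) = exp(-r*dt) * [p*0.037725 + (1-p)*0.175348] = 0.109011
  V(1,1) = exp(-r*dt) * [p*0.175348 + (1-p)*0.384019] = 0.282948
  V(0,0) = exp(-r*dt) * [p*0.109011 + (1-p)*0.282948] = 0.198853

Answer: Price = V(0,0) = 0.1989


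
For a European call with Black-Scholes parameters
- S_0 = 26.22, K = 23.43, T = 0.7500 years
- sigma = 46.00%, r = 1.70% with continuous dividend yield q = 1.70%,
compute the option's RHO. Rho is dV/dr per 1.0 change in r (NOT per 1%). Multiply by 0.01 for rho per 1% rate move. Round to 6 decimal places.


d1 = 0.4815985490; d2 = 0.0832268633
phi(d1) = 0.3552593779; exp(-qT) = 0.9873309369; exp(-rT) = 0.9873309369
N(d2) = 0.5331644235
Rho = K*T*exp(-rT)*N(d2) = 23.4300 * 0.7500 * 0.9873309369 * 0.5331644235 = 9.250335

Answer: Rho = 9.250335


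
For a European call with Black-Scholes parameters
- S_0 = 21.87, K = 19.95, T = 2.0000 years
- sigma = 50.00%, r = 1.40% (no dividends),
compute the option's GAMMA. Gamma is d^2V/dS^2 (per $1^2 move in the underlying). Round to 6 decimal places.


Answer: Gamma = 0.022499

Derivation:
d1 = 0.5230987755; d2 = -0.1840080057
phi(d1) = 0.3479297464; exp(-qT) = 1.0000000000; exp(-rT) = 0.9723883668
Gamma = exp(-qT) * phi(d1) / (S * sigma * sqrt(T)) = 1.0000000000 * 0.3479297464 / (21.8700 * 0.5000 * 1.4142135624) = 0.022499


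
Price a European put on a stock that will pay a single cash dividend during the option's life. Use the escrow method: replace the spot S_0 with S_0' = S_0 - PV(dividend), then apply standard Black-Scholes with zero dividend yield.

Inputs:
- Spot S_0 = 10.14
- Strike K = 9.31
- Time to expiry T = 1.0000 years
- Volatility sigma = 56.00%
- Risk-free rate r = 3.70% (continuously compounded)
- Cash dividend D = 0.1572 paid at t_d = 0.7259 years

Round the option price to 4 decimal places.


PV(D) = D * exp(-r * t_d) = 0.1572 * 0.97349918 = 0.15303407
S_0' = S_0 - PV(D) = 10.1400 - 0.15303407 = 9.98696593
d1 = (ln(S_0'/K) + (r + sigma^2/2)*T) / (sigma*sqrt(T)) = 0.47141383
d2 = d1 - sigma*sqrt(T) = -0.08858617
exp(-rT) = 0.96367614
N(-d1) = 0.31867262; N(-d2) = 0.53529460
P = K * exp(-rT) * N(-d2) - S_0' * N(-d1) = 9.3100 * 0.96367614 * 0.53529460 - 9.98696593 * 0.31867262 = 1.6200

Answer: Price = 1.6200


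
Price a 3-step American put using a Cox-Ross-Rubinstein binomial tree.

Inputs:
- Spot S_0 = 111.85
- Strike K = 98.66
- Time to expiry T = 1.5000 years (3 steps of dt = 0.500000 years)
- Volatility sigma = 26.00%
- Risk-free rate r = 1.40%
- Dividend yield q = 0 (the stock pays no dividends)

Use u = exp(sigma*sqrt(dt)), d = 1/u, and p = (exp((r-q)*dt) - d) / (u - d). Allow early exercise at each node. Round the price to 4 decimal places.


Answer: Price = V(0,0) = 7.2474

Derivation:
dt = T/N = 0.500000
u = exp(sigma*sqrt(dt)) = 1.201833; d = 1/u = 0.832062
p = (exp((r-q)*dt) - d) / (u - d) = 0.473164
Discount per step: exp(-r*dt) = 0.993024
Stock lattice S(k, i) with i counting down-moves:
  k=0: S(0,0) = 111.8500
  k=1: S(1,0) = 134.4250; S(1,1) = 93.0662
  k=2: S(2,0) = 161.5564; S(2,1) = 111.8500; S(2,2) = 77.4369
  k=3: S(3,0) = 194.1638; S(3,1) = 134.4250; S(3,2) = 93.0662; S(3,3) = 64.4323
Terminal payoffs V(N, i) = max(K - S_T, 0):
  V(3,0) = 0.000000; V(3,1) = 0.000000; V(3,2) = 5.593813; V(3,3) = 34.227678
Backward induction: V(k, i) = exp(-r*dt) * [p * V(k+1, i) + (1-p) * V(k+1, i+1)]; then take max(V_cont, immediate exercise) for American.
  V(2,0) = exp(-r*dt) * [p*0.000000 + (1-p)*0.000000] = 0.000000; exercise = 0.000000; V(2,0) = max -> 0.000000
  V(2,1) = exp(-r*dt) * [p*0.000000 + (1-p)*5.593813] = 2.926464; exercise = 0.000000; V(2,1) = max -> 2.926464
  V(2,2) = exp(-r*dt) * [p*5.593813 + (1-p)*34.227678] = 20.534911; exercise = 21.223119; V(2,2) = max -> 21.223119
  V(1,0) = exp(-r*dt) * [p*0.000000 + (1-p)*2.926464] = 1.531012; exercise = 0.000000; V(1,0) = max -> 1.531012
  V(1,1) = exp(-r*dt) * [p*2.926464 + (1-p)*21.223119] = 12.478144; exercise = 5.593813; V(1,1) = max -> 12.478144
  V(0,0) = exp(-r*dt) * [p*1.531012 + (1-p)*12.478144] = 7.247443; exercise = 0.000000; V(0,0) = max -> 7.247443


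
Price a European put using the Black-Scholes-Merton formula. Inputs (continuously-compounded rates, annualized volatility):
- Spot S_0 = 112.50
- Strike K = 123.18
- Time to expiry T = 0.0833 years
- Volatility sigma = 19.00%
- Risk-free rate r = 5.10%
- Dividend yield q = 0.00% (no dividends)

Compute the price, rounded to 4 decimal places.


d1 = (ln(S/K) + (r - q + 0.5*sigma^2) * T) / (sigma * sqrt(T)) = -1.54897499
d2 = d1 - sigma * sqrt(T) = -1.60381229
exp(-rT) = 0.99576071; exp(-qT) = 1.00000000
P = K * exp(-rT) * N(-d2) - S_0 * exp(-qT) * N(-d1)
N(-d1) = 0.93930613; N(-d2) = 0.94562228
P = 123.1800 * 0.99576071 * 0.94562228 - 112.5000 * 1.00000000 * 0.93930613 = 10.3160

Answer: Price = 10.3160


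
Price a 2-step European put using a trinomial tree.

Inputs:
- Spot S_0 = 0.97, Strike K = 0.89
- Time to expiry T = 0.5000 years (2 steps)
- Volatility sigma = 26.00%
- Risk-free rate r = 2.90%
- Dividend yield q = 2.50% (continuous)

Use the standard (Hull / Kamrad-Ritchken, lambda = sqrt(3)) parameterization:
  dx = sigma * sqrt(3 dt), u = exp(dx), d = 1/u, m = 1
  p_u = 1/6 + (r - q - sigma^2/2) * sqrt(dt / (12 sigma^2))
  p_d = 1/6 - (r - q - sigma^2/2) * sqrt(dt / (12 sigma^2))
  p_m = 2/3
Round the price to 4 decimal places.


Answer: Price = V(0,0) = 0.0368

Derivation:
dt = T/N = 0.250000; dx = sigma*sqrt(3*dt) = 0.225167
u = exp(dx) = 1.252531; d = 1/u = 0.798383
p_u = 0.150123, p_m = 0.666667, p_d = 0.183210
Discount per step: exp(-r*dt) = 0.992776
Stock lattice S(k, j) with j the centered position index:
  k=0: S(0,+0) = 0.9700
  k=1: S(1,-1) = 0.7744; S(1,+0) = 0.9700; S(1,+1) = 1.2150
  k=2: S(2,-2) = 0.6183; S(2,-1) = 0.7744; S(2,+0) = 0.9700; S(2,+1) = 1.2150; S(2,+2) = 1.5218
Terminal payoffs V(N, j) = max(K - S_T, 0):
  V(2,-2) = 0.271707; V(2,-1) = 0.115568; V(2,+0) = 0.000000; V(2,+1) = 0.000000; V(2,+2) = 0.000000
Backward induction: V(k, j) = exp(-r*dt) * [p_u * V(k+1, j+1) + p_m * V(k+1, j) + p_d * V(k+1, j-1)]
  V(1,-1) = exp(-r*dt) * [p_u*0.000000 + p_m*0.115568 + p_d*0.271707] = 0.125909
  V(1,+0) = exp(-r*dt) * [p_u*0.000000 + p_m*0.000000 + p_d*0.115568] = 0.021020
  V(1,+1) = exp(-r*dt) * [p_u*0.000000 + p_m*0.000000 + p_d*0.000000] = 0.000000
  V(0,+0) = exp(-r*dt) * [p_u*0.000000 + p_m*0.021020 + p_d*0.125909] = 0.036813
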